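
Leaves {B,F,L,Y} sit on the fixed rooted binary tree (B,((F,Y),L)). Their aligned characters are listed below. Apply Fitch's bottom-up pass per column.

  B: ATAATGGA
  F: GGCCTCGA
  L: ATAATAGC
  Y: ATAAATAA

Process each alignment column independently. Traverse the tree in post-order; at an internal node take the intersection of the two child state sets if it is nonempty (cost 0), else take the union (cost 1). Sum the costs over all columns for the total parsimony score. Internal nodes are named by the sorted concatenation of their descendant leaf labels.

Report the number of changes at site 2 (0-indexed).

FY@0: {G} ∪ {A} = {A,G} (union, +1)
FLY@0: {A,G} ∩ {A} = {A} (intersection, +0)
BFLY@0: {A} ∩ {A} = {A} (intersection, +0)
FY@1: {G} ∪ {T} = {G,T} (union, +1)
FLY@1: {G,T} ∩ {T} = {T} (intersection, +0)
BFLY@1: {T} ∩ {T} = {T} (intersection, +0)
FY@2: {C} ∪ {A} = {A,C} (union, +1)
FLY@2: {A,C} ∩ {A} = {A} (intersection, +0)
BFLY@2: {A} ∩ {A} = {A} (intersection, +0)
FY@3: {C} ∪ {A} = {A,C} (union, +1)
FLY@3: {A,C} ∩ {A} = {A} (intersection, +0)
BFLY@3: {A} ∩ {A} = {A} (intersection, +0)
FY@4: {T} ∪ {A} = {A,T} (union, +1)
FLY@4: {A,T} ∩ {T} = {T} (intersection, +0)
BFLY@4: {T} ∩ {T} = {T} (intersection, +0)
FY@5: {C} ∪ {T} = {C,T} (union, +1)
FLY@5: {C,T} ∪ {A} = {A,C,T} (union, +1)
BFLY@5: {G} ∪ {A,C,T} = {A,C,G,T} (union, +1)
FY@6: {G} ∪ {A} = {A,G} (union, +1)
FLY@6: {A,G} ∩ {G} = {G} (intersection, +0)
BFLY@6: {G} ∩ {G} = {G} (intersection, +0)
FY@7: {A} ∩ {A} = {A} (intersection, +0)
FLY@7: {A} ∪ {C} = {A,C} (union, +1)
BFLY@7: {A} ∩ {A,C} = {A} (intersection, +0)
per-site changes: [1, 1, 1, 1, 1, 3, 1, 1]; total = 10

1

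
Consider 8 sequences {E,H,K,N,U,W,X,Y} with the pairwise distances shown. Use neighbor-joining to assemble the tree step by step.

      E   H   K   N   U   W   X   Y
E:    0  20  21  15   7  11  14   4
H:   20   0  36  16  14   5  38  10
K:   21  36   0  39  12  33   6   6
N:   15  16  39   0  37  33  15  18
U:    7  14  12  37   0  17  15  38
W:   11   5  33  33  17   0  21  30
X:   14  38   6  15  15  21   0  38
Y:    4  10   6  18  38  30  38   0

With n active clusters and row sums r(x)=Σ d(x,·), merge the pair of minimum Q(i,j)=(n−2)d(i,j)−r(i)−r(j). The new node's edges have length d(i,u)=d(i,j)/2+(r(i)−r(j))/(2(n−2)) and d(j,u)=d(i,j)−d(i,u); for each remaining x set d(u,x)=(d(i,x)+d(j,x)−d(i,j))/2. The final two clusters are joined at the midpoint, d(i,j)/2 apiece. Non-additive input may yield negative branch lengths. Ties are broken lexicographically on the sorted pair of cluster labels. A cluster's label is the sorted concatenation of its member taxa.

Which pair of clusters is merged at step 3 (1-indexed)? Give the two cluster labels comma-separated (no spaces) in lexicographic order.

iteration 1: select K,X (d=6, Q=-264); attach at lengths (7/2, 5/2); label the merged cluster KX
  updated: d(E,KX)=29/2, d(H,KX)=34, d(KX,N)=24, d(KX,U)=21/2, d(KX,W)=24, d(KX,Y)=19
iteration 2: select KX,U (d=21/2, Q=-197); attach at lengths (11/2, 5); label the merged cluster KUX
  updated: d(E,KUX)=11/2, d(H,KUX)=75/4, d(KUX,N)=101/4, d(KUX,W)=61/4, d(KUX,Y)=93/4
iteration 3: select H,W (d=5, Q=-144); attach at lengths (-9/16, 89/16); label the merged cluster HW
  updated: d(E,HW)=13, d(HW,KUX)=29/2, d(HW,N)=22, d(HW,Y)=35/2
iteration 4: select HW,KUX (d=29/2, Q=-92); attach at lengths (7, 15/2); label the merged cluster HKUWX
  updated: d(E,HKUWX)=2, d(HKUWX,N)=131/8, d(HKUWX,Y)=105/8
iteration 5: select E,HKUWX (d=2, Q=-97/2); attach at lengths (-13/8, 29/8); label the merged cluster EHKUWX
  updated: d(EHKUWX,N)=235/16, d(EHKUWX,Y)=121/16
iteration 6: select EHKUWX,N (d=235/16, Q=-161/4); attach at lengths (17/8, 201/16); label the merged cluster EHKNUWX
  updated: d(EHKNUWX,Y)=87/16
iteration 7: select EHKNUWX,Y (d=87/16); attach at lengths (87/32, 87/32); label the merged cluster EHKNUWXY
final tree: (((E:-13/8,((H:-9/16,W:89/16):7,((K:7/2,X:5/2):11/2,U:5):15/2):29/8):17/8,N:201/16):87/32,Y:87/32)
total length: 465/8

H,W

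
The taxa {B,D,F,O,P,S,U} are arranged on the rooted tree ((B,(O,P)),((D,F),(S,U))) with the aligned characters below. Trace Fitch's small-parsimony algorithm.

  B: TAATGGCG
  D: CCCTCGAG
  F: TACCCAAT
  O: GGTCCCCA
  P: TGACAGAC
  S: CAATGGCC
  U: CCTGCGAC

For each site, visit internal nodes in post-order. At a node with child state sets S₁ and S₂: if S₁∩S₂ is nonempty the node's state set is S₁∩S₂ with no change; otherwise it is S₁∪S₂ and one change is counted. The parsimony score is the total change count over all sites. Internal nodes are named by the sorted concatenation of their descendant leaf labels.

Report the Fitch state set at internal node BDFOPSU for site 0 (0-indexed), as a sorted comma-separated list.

C,T

[col 0] OP: children O:{G}, P:{T} ∪→ {G,T}; cost 1
[col 0] BOP: children B:{T}, OP:{G,T} ∩→ {T}; cost 0
[col 0] DF: children D:{C}, F:{T} ∪→ {C,T}; cost 1
[col 0] SU: children S:{C}, U:{C} ∩→ {C}; cost 0
[col 0] DFSU: children DF:{C,T}, SU:{C} ∩→ {C}; cost 0
[col 0] BDFOPSU: children BOP:{T}, DFSU:{C} ∪→ {C,T}; cost 1
[col 1] OP: children O:{G}, P:{G} ∩→ {G}; cost 0
[col 1] BOP: children B:{A}, OP:{G} ∪→ {A,G}; cost 1
[col 1] DF: children D:{C}, F:{A} ∪→ {A,C}; cost 1
[col 1] SU: children S:{A}, U:{C} ∪→ {A,C}; cost 1
[col 1] DFSU: children DF:{A,C}, SU:{A,C} ∩→ {A,C}; cost 0
[col 1] BDFOPSU: children BOP:{A,G}, DFSU:{A,C} ∩→ {A}; cost 0
[col 2] OP: children O:{T}, P:{A} ∪→ {A,T}; cost 1
[col 2] BOP: children B:{A}, OP:{A,T} ∩→ {A}; cost 0
[col 2] DF: children D:{C}, F:{C} ∩→ {C}; cost 0
[col 2] SU: children S:{A}, U:{T} ∪→ {A,T}; cost 1
[col 2] DFSU: children DF:{C}, SU:{A,T} ∪→ {A,C,T}; cost 1
[col 2] BDFOPSU: children BOP:{A}, DFSU:{A,C,T} ∩→ {A}; cost 0
[col 3] OP: children O:{C}, P:{C} ∩→ {C}; cost 0
[col 3] BOP: children B:{T}, OP:{C} ∪→ {C,T}; cost 1
[col 3] DF: children D:{T}, F:{C} ∪→ {C,T}; cost 1
[col 3] SU: children S:{T}, U:{G} ∪→ {G,T}; cost 1
[col 3] DFSU: children DF:{C,T}, SU:{G,T} ∩→ {T}; cost 0
[col 3] BDFOPSU: children BOP:{C,T}, DFSU:{T} ∩→ {T}; cost 0
[col 4] OP: children O:{C}, P:{A} ∪→ {A,C}; cost 1
[col 4] BOP: children B:{G}, OP:{A,C} ∪→ {A,C,G}; cost 1
[col 4] DF: children D:{C}, F:{C} ∩→ {C}; cost 0
[col 4] SU: children S:{G}, U:{C} ∪→ {C,G}; cost 1
[col 4] DFSU: children DF:{C}, SU:{C,G} ∩→ {C}; cost 0
[col 4] BDFOPSU: children BOP:{A,C,G}, DFSU:{C} ∩→ {C}; cost 0
[col 5] OP: children O:{C}, P:{G} ∪→ {C,G}; cost 1
[col 5] BOP: children B:{G}, OP:{C,G} ∩→ {G}; cost 0
[col 5] DF: children D:{G}, F:{A} ∪→ {A,G}; cost 1
[col 5] SU: children S:{G}, U:{G} ∩→ {G}; cost 0
[col 5] DFSU: children DF:{A,G}, SU:{G} ∩→ {G}; cost 0
[col 5] BDFOPSU: children BOP:{G}, DFSU:{G} ∩→ {G}; cost 0
[col 6] OP: children O:{C}, P:{A} ∪→ {A,C}; cost 1
[col 6] BOP: children B:{C}, OP:{A,C} ∩→ {C}; cost 0
[col 6] DF: children D:{A}, F:{A} ∩→ {A}; cost 0
[col 6] SU: children S:{C}, U:{A} ∪→ {A,C}; cost 1
[col 6] DFSU: children DF:{A}, SU:{A,C} ∩→ {A}; cost 0
[col 6] BDFOPSU: children BOP:{C}, DFSU:{A} ∪→ {A,C}; cost 1
[col 7] OP: children O:{A}, P:{C} ∪→ {A,C}; cost 1
[col 7] BOP: children B:{G}, OP:{A,C} ∪→ {A,C,G}; cost 1
[col 7] DF: children D:{G}, F:{T} ∪→ {G,T}; cost 1
[col 7] SU: children S:{C}, U:{C} ∩→ {C}; cost 0
[col 7] DFSU: children DF:{G,T}, SU:{C} ∪→ {C,G,T}; cost 1
[col 7] BDFOPSU: children BOP:{A,C,G}, DFSU:{C,G,T} ∩→ {C,G}; cost 0
per-site changes: [3, 3, 3, 3, 3, 2, 3, 4]; total = 24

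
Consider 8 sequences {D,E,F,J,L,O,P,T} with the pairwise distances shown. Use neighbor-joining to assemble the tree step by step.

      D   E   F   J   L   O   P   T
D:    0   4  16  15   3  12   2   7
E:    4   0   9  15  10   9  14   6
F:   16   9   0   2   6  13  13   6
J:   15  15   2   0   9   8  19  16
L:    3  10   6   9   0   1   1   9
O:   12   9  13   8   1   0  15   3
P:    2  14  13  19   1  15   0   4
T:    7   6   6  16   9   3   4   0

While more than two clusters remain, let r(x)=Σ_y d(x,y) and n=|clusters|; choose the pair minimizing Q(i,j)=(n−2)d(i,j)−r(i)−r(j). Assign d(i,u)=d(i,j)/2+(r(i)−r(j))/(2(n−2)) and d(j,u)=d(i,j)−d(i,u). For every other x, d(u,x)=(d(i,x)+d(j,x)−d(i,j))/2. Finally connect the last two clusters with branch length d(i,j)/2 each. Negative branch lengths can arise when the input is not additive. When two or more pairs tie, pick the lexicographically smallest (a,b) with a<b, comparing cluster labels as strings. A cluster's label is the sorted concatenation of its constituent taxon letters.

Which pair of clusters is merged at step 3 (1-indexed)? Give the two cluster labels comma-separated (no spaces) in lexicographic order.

DP,L

1. join F+J (d=2, Q=-137) ⇒ FJ; edges |F|=-7/12, |J|=31/12
  updated: d(D,FJ)=29/2, d(E,FJ)=11, d(FJ,L)=13/2, d(FJ,O)=19/2, d(FJ,P)=15, d(FJ,T)=10
2. join D+P (d=2, Q=-167/2) ⇒ DP; edges |D|=3/20, |P|=37/20
  updated: d(DP,E)=8, d(DP,FJ)=55/4, d(DP,L)=1, d(DP,O)=25/2, d(DP,T)=9/2
3. join DP+L (d=1, Q=-253/4) ⇒ DLP; edges |DP|=65/32, |L|=-33/32
  updated: d(DLP,E)=17/2, d(DLP,FJ)=77/8, d(DLP,O)=25/4, d(DLP,T)=25/4
4. join O+T (d=3, Q=-44) ⇒ OT; edges |O|=23/12, |T|=13/12
  updated: d(DLP,OT)=19/4, d(E,OT)=6, d(FJ,OT)=33/4
5. join DLP+FJ (d=77/8, Q=-65/2) ⇒ DFJLP; edges |DLP|=53/16, |FJ|=101/16
  updated: d(DFJLP,E)=79/16, d(DFJLP,OT)=27/16
6. join DFJLP+E (d=79/16, Q=-101/8) ⇒ DEFJLP; edges |DFJLP|=5/16, |E|=37/8
  updated: d(DEFJLP,OT)=11/8
7. join DEFJLP+OT (d=11/8) ⇒ DEFJLOPT; edges |DEFJLP|=11/16, |OT|=11/16
final tree: (((((D:3/20,P:37/20):65/32,L:-33/32):53/16,(F:-7/12,J:31/12):101/16):5/16,E:37/8):11/16,(O:23/12,T:13/12):11/16)
total length: 383/16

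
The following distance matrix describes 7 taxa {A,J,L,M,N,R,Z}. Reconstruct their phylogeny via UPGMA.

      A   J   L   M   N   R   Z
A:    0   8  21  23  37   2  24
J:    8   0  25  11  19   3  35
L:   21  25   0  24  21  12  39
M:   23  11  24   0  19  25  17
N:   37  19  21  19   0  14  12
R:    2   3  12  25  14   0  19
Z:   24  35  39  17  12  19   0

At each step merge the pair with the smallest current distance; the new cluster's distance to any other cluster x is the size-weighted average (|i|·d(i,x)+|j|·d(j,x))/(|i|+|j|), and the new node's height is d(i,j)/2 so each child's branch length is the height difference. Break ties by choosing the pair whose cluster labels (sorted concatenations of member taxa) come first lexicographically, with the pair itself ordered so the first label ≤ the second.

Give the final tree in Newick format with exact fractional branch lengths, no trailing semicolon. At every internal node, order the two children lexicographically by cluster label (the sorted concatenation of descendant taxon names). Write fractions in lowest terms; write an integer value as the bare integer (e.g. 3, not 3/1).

((((A:1,R:1):7/4,J:11/4):83/12,L:29/3):59/24,(M:9,(N:6,Z:6):3):25/8)

iteration 1: select A,R (d=2); attach at lengths (1, 1); label the merged cluster AR
  updated: d(AR,J)=11/2, d(AR,L)=33/2, d(AR,M)=24, d(AR,N)=51/2, d(AR,Z)=43/2
iteration 2: select AR,J (d=11/2); attach at lengths (7/4, 11/4); label the merged cluster AJR
  updated: d(AJR,L)=58/3, d(AJR,M)=59/3, d(AJR,N)=70/3, d(AJR,Z)=26
iteration 3: select N,Z (d=12); attach at lengths (6, 6); label the merged cluster NZ
  updated: d(AJR,NZ)=74/3, d(L,NZ)=30, d(M,NZ)=18
iteration 4: select M,NZ (d=18); attach at lengths (9, 3); label the merged cluster MNZ
  updated: d(AJR,MNZ)=23, d(L,MNZ)=28
iteration 5: select AJR,L (d=58/3); attach at lengths (83/12, 29/3); label the merged cluster AJLR
  updated: d(AJLR,MNZ)=97/4
iteration 6: select AJLR,MNZ (d=97/4); attach at lengths (59/24, 25/8); label the merged cluster AJLMNRZ
final tree: ((((A:1,R:1):7/4,J:11/4):83/12,L:29/3):59/24,(M:9,(N:6,Z:6):3):25/8)
total length: 158/3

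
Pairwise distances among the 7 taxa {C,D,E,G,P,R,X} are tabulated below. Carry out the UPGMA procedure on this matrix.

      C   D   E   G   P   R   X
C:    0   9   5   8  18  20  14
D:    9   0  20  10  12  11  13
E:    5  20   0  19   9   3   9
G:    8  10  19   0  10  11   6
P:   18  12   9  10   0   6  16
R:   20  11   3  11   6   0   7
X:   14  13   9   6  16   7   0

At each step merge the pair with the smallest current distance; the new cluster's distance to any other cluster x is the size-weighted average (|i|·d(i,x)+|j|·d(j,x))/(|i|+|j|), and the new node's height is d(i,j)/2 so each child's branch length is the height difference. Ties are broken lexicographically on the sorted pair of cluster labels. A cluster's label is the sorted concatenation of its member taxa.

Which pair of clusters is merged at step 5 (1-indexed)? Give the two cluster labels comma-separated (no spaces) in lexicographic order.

CD,GX

iteration 1: select E,R (d=3); attach at lengths (3/2, 3/2); label the merged cluster ER
  updated: d(C,ER)=25/2, d(D,ER)=31/2, d(ER,G)=15, d(ER,P)=15/2, d(ER,X)=8
iteration 2: select G,X (d=6); attach at lengths (3, 3); label the merged cluster GX
  updated: d(C,GX)=11, d(D,GX)=23/2, d(ER,GX)=23/2, d(GX,P)=13
iteration 3: select ER,P (d=15/2); attach at lengths (9/4, 15/4); label the merged cluster EPR
  updated: d(C,EPR)=43/3, d(D,EPR)=43/3, d(EPR,GX)=12
iteration 4: select C,D (d=9); attach at lengths (9/2, 9/2); label the merged cluster CD
  updated: d(CD,EPR)=43/3, d(CD,GX)=45/4
iteration 5: select CD,GX (d=45/4); attach at lengths (9/8, 21/8); label the merged cluster CDGX
  updated: d(CDGX,EPR)=79/6
iteration 6: select CDGX,EPR (d=79/6); attach at lengths (23/24, 17/6); label the merged cluster CDEGPRX
final tree: (((C:9/2,D:9/2):9/8,(G:3,X:3):21/8):23/24,((E:3/2,R:3/2):9/4,P:15/4):17/6)
total length: 757/24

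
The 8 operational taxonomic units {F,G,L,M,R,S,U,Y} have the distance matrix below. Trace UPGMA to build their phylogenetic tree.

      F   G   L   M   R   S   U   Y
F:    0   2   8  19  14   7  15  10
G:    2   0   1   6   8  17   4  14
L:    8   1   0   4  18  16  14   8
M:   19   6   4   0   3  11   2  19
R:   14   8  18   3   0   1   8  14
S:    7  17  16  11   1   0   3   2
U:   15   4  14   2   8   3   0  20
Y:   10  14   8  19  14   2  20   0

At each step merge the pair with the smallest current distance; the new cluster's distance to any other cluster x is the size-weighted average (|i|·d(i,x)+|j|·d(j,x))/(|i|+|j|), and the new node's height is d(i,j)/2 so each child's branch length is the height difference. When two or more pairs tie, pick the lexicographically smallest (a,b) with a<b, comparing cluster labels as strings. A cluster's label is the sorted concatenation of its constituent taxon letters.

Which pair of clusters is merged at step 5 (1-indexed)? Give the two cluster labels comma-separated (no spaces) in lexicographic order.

iteration 1: select G,L (d=1); attach at lengths (1/2, 1/2); label the merged cluster GL
  updated: d(F,GL)=5, d(GL,M)=5, d(GL,R)=13, d(GL,S)=33/2, d(GL,U)=9, d(GL,Y)=11
iteration 2: select R,S (d=1); attach at lengths (1/2, 1/2); label the merged cluster RS
  updated: d(F,RS)=21/2, d(GL,RS)=59/4, d(M,RS)=7, d(RS,U)=11/2, d(RS,Y)=8
iteration 3: select M,U (d=2); attach at lengths (1, 1); label the merged cluster MU
  updated: d(F,MU)=17, d(GL,MU)=7, d(MU,RS)=25/4, d(MU,Y)=39/2
iteration 4: select F,GL (d=5); attach at lengths (5/2, 2); label the merged cluster FGL
  updated: d(FGL,MU)=31/3, d(FGL,RS)=40/3, d(FGL,Y)=32/3
iteration 5: select MU,RS (d=25/4); attach at lengths (17/8, 21/8); label the merged cluster MRSU
  updated: d(FGL,MRSU)=71/6, d(MRSU,Y)=55/4
iteration 6: select FGL,Y (d=32/3); attach at lengths (17/6, 16/3); label the merged cluster FGLY
  updated: d(FGLY,MRSU)=197/16
iteration 7: select FGLY,MRSU (d=197/16); attach at lengths (79/96, 97/32); label the merged cluster FGLMRSUY
final tree: (((F:5/2,(G:1/2,L:1/2):2):17/6,Y:16/3):79/96,((M:1,U:1):17/8,(R:1/2,S:1/2):21/8):97/32)
total length: 1213/48

MU,RS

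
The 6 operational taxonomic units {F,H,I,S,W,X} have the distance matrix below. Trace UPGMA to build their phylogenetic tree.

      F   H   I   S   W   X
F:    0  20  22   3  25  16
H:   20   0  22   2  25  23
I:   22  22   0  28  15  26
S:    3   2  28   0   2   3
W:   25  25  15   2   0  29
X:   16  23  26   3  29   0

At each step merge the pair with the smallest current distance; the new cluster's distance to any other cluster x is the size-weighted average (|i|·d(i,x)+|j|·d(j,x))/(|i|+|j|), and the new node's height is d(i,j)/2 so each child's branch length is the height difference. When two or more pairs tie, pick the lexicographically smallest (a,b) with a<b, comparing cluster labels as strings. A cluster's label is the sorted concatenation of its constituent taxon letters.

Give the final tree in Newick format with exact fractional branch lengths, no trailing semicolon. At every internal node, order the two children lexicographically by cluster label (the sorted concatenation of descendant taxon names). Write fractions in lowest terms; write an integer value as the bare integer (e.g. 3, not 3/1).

(((F:23/4,(H:1,S:1):19/4):5/4,X:7):67/16,(I:15/2,W:15/2):59/16)

step 1: merge (H,S) at d=2; branch lengths H→1, S→1; new cluster HS
  updated: d(F,HS)=23/2, d(HS,I)=25, d(HS,W)=27/2, d(HS,X)=13
step 2: merge (F,HS) at d=23/2; branch lengths F→23/4, HS→19/4; new cluster FHS
  updated: d(FHS,I)=24, d(FHS,W)=52/3, d(FHS,X)=14
step 3: merge (FHS,X) at d=14; branch lengths FHS→5/4, X→7; new cluster FHSX
  updated: d(FHSX,I)=49/2, d(FHSX,W)=81/4
step 4: merge (I,W) at d=15; branch lengths I→15/2, W→15/2; new cluster IW
  updated: d(FHSX,IW)=179/8
step 5: merge (FHSX,IW) at d=179/8; branch lengths FHSX→67/16, IW→59/16; new cluster FHISWX
final tree: (((F:23/4,(H:1,S:1):19/4):5/4,X:7):67/16,(I:15/2,W:15/2):59/16)
total length: 349/8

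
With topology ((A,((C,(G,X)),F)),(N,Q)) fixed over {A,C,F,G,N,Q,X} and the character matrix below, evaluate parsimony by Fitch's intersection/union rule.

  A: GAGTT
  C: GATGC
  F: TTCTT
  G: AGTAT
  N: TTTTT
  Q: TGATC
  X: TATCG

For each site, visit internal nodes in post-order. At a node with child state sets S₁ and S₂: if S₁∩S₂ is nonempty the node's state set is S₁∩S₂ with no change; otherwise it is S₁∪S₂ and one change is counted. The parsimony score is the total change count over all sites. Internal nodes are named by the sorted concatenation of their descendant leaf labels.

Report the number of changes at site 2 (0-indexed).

site 0, node GX: G={A} ∪ X={T} → {A,T} (+1)
site 0, node CGX: C={G} ∪ GX={A,T} → {A,G,T} (+1)
site 0, node CFGX: CGX={A,G,T} ∩ F={T} → {T} (+0)
site 0, node ACFGX: A={G} ∪ CFGX={T} → {G,T} (+1)
site 0, node NQ: N={T} ∩ Q={T} → {T} (+0)
site 0, node ACFGNQX: ACFGX={G,T} ∩ NQ={T} → {T} (+0)
site 1, node GX: G={G} ∪ X={A} → {A,G} (+1)
site 1, node CGX: C={A} ∩ GX={A,G} → {A} (+0)
site 1, node CFGX: CGX={A} ∪ F={T} → {A,T} (+1)
site 1, node ACFGX: A={A} ∩ CFGX={A,T} → {A} (+0)
site 1, node NQ: N={T} ∪ Q={G} → {G,T} (+1)
site 1, node ACFGNQX: ACFGX={A} ∪ NQ={G,T} → {A,G,T} (+1)
site 2, node GX: G={T} ∩ X={T} → {T} (+0)
site 2, node CGX: C={T} ∩ GX={T} → {T} (+0)
site 2, node CFGX: CGX={T} ∪ F={C} → {C,T} (+1)
site 2, node ACFGX: A={G} ∪ CFGX={C,T} → {C,G,T} (+1)
site 2, node NQ: N={T} ∪ Q={A} → {A,T} (+1)
site 2, node ACFGNQX: ACFGX={C,G,T} ∩ NQ={A,T} → {T} (+0)
site 3, node GX: G={A} ∪ X={C} → {A,C} (+1)
site 3, node CGX: C={G} ∪ GX={A,C} → {A,C,G} (+1)
site 3, node CFGX: CGX={A,C,G} ∪ F={T} → {A,C,G,T} (+1)
site 3, node ACFGX: A={T} ∩ CFGX={A,C,G,T} → {T} (+0)
site 3, node NQ: N={T} ∩ Q={T} → {T} (+0)
site 3, node ACFGNQX: ACFGX={T} ∩ NQ={T} → {T} (+0)
site 4, node GX: G={T} ∪ X={G} → {G,T} (+1)
site 4, node CGX: C={C} ∪ GX={G,T} → {C,G,T} (+1)
site 4, node CFGX: CGX={C,G,T} ∩ F={T} → {T} (+0)
site 4, node ACFGX: A={T} ∩ CFGX={T} → {T} (+0)
site 4, node NQ: N={T} ∪ Q={C} → {C,T} (+1)
site 4, node ACFGNQX: ACFGX={T} ∩ NQ={C,T} → {T} (+0)
per-site changes: [3, 4, 3, 3, 3]; total = 16

3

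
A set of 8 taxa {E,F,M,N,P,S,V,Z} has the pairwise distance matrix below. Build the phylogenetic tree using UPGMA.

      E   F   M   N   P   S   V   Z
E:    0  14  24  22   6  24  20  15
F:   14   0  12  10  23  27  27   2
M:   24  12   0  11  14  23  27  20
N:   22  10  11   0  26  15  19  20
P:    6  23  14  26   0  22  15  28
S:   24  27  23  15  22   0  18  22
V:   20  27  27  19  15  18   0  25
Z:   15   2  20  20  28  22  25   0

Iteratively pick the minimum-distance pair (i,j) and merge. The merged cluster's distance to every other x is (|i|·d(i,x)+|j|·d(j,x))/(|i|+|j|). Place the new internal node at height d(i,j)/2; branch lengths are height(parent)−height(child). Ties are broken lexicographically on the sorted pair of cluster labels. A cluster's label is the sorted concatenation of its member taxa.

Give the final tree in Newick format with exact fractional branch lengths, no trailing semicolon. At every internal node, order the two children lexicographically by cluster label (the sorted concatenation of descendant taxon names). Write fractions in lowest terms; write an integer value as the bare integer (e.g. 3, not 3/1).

((((E:3,P:3):23/4,V:35/4):23/12,S:32/3):29/96,((F:1,Z:1):27/4,(M:11/2,N:11/2):9/4):103/32)

1. join F+Z (d=2) ⇒ FZ; edges |F|=1, |Z|=1
  updated: d(E,FZ)=29/2, d(FZ,M)=16, d(FZ,N)=15, d(FZ,P)=51/2, d(FZ,S)=49/2, d(FZ,V)=26
2. join E+P (d=6) ⇒ EP; edges |E|=3, |P|=3
  updated: d(EP,FZ)=20, d(EP,M)=19, d(EP,N)=24, d(EP,S)=23, d(EP,V)=35/2
3. join M+N (d=11) ⇒ MN; edges |M|=11/2, |N|=11/2
  updated: d(EP,MN)=43/2, d(FZ,MN)=31/2, d(MN,S)=19, d(MN,V)=23
4. join FZ+MN (d=31/2) ⇒ FMNZ; edges |FZ|=27/4, |MN|=9/4
  updated: d(EP,FMNZ)=83/4, d(FMNZ,S)=87/4, d(FMNZ,V)=49/2
5. join EP+V (d=35/2) ⇒ EPV; edges |EP|=23/4, |V|=35/4
  updated: d(EPV,FMNZ)=22, d(EPV,S)=64/3
6. join EPV+S (d=64/3) ⇒ EPSV; edges |EPV|=23/12, |S|=32/3
  updated: d(EPSV,FMNZ)=351/16
7. join EPSV+FMNZ (d=351/16) ⇒ EFMNPSVZ; edges |EPSV|=29/96, |FMNZ|=103/32
final tree: ((((E:3,P:3):23/4,V:35/4):23/12,S:32/3):29/96,((F:1,Z:1):27/4,(M:11/2,N:11/2):9/4):103/32)
total length: 2813/48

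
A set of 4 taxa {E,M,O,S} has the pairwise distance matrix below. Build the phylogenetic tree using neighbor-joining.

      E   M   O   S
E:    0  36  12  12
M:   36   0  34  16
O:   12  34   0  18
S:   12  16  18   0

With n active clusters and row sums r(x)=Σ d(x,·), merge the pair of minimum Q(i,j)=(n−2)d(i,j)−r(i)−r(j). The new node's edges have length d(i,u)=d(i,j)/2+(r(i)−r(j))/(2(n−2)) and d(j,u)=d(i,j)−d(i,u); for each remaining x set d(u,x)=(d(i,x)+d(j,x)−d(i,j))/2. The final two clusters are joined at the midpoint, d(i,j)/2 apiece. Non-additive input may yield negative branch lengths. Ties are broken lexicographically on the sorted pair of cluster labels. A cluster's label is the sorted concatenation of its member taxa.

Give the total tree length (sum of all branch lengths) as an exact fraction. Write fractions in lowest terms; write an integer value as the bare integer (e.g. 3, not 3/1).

39

step 1: merge (E,O) at d=12, Q=-100; branch lengths E→5, O→7; new cluster EO
  updated: d(EO,M)=29, d(EO,S)=9
step 2: merge (EO,M) at d=29, Q=-54; branch lengths EO→11, M→18; new cluster EMO
  updated: d(EMO,S)=-2
step 3: merge (EMO,S) at d=-2; branch lengths EMO→-1, S→-1; new cluster EMOS
final tree: (((E:5,O:7):11,M:18):-1,S:-1)
total length: 39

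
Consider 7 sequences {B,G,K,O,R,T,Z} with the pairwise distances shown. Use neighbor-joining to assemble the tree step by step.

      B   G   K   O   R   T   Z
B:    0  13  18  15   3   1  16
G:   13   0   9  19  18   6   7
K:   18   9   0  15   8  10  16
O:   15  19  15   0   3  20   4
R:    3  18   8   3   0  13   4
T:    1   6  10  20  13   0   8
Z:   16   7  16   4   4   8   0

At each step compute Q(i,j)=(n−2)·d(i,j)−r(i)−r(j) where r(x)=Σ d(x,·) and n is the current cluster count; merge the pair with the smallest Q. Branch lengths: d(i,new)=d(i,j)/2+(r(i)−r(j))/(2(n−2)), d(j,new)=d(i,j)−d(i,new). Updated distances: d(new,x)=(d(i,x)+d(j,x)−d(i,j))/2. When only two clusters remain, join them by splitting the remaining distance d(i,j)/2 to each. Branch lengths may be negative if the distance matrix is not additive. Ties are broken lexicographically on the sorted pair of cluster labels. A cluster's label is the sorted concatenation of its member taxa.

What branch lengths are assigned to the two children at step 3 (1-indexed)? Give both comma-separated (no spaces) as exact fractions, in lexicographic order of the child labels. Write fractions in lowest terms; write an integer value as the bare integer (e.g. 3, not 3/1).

1. join B+T (d=1, Q=-119) ⇒ BT; edges |B|=13/10, |T|=-3/10
  updated: d(BT,G)=9, d(BT,K)=27/2, d(BT,O)=17, d(BT,R)=15/2, d(BT,Z)=23/2
2. join G+K (d=9, Q=-175/2) ⇒ GK; edges |G|=73/16, |K|=71/16
  updated: d(BT,GK)=27/4, d(GK,O)=25/2, d(GK,R)=17/2, d(GK,Z)=7
3. join BT+GK (d=27/4, Q=-229/4) ⇒ BGKT; edges |BT|=113/24, |GK|=49/24
  updated: d(BGKT,O)=91/8, d(BGKT,R)=37/8, d(BGKT,Z)=47/8
4. join BGKT+R (d=37/8, Q=-97/4) ⇒ BGKRT; edges |BGKT|=39/8, |R|=-1/4
  updated: d(BGKRT,O)=39/8, d(BGKRT,Z)=21/8
5. join BGKRT+O (d=39/8, Q=-23/2) ⇒ BGKORT; edges |BGKRT|=7/4, |O|=25/8
  updated: d(BGKORT,Z)=7/8
6. join BGKORT+Z (d=7/8) ⇒ BGKORTZ; edges |BGKORT|=7/16, |Z|=7/16
final tree: (((((B:13/10,T:-3/10):113/24,(G:73/16,K:71/16):49/24):39/8,R:-1/4):7/4,O:25/8):7/16,Z:7/16)
total length: 217/8

113/24,49/24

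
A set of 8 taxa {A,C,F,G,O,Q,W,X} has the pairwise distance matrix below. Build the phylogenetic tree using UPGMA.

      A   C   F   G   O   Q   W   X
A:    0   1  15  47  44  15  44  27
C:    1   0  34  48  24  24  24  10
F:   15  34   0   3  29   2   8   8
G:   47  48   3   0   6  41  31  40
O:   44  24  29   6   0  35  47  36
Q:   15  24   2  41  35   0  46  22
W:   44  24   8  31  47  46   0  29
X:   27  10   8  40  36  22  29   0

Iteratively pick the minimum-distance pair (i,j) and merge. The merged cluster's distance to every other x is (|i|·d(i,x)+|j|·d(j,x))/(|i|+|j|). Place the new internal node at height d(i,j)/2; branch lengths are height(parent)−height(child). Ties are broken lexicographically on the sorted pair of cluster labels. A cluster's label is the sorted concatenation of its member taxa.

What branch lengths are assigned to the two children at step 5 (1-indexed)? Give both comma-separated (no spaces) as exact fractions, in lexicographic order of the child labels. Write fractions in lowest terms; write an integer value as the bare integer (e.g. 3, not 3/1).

step 1: merge (A,C) at d=1; branch lengths A→1/2, C→1/2; new cluster AC
  updated: d(AC,F)=49/2, d(AC,G)=95/2, d(AC,O)=34, d(AC,Q)=39/2, d(AC,W)=34, d(AC,X)=37/2
step 2: merge (F,Q) at d=2; branch lengths F→1, Q→1; new cluster FQ
  updated: d(AC,FQ)=22, d(FQ,G)=22, d(FQ,O)=32, d(FQ,W)=27, d(FQ,X)=15
step 3: merge (G,O) at d=6; branch lengths G→3, O→3; new cluster GO
  updated: d(AC,GO)=163/4, d(FQ,GO)=27, d(GO,W)=39, d(GO,X)=38
step 4: merge (FQ,X) at d=15; branch lengths FQ→13/2, X→15/2; new cluster FQX
  updated: d(AC,FQX)=125/6, d(FQX,GO)=92/3, d(FQX,W)=83/3
step 5: merge (AC,FQX) at d=125/6; branch lengths AC→119/12, FQX→35/12; new cluster ACFQX
  updated: d(ACFQX,GO)=347/10, d(ACFQX,W)=151/5
step 6: merge (ACFQX,W) at d=151/5; branch lengths ACFQX→281/60, W→151/10; new cluster ACFQWX
  updated: d(ACFQWX,GO)=425/12
step 7: merge (ACFQWX,GO) at d=425/12; branch lengths ACFQWX→313/120, GO→353/24; new cluster ACFGOQWX
final tree: ((((A:1/2,C:1/2):119/12,((F:1,Q:1):13/2,X:15/2):35/12):281/60,W:151/10):313/120,(G:3,O:3):353/24)
total length: 1094/15

119/12,35/12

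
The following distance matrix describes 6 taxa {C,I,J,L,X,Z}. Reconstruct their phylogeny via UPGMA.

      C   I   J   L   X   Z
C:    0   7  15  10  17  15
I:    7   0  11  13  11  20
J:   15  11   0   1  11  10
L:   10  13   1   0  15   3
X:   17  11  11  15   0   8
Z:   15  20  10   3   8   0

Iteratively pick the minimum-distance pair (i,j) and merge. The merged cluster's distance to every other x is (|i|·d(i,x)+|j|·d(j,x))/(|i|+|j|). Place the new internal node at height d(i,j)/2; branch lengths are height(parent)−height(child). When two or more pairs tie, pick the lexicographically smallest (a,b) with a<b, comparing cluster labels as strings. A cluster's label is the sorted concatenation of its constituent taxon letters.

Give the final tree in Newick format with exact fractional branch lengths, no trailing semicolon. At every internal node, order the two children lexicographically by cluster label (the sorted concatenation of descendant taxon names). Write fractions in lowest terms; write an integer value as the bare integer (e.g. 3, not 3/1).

((C:7/2,I:7/2):7/2,(((J:1/2,L:1/2):11/4,Z:13/4):29/12,X:17/3):4/3)

1. join J+L (d=1) ⇒ JL; edges |J|=1/2, |L|=1/2
  updated: d(C,JL)=25/2, d(I,JL)=12, d(JL,X)=13, d(JL,Z)=13/2
2. join JL+Z (d=13/2) ⇒ JLZ; edges |JL|=11/4, |Z|=13/4
  updated: d(C,JLZ)=40/3, d(I,JLZ)=44/3, d(JLZ,X)=34/3
3. join C+I (d=7) ⇒ CI; edges |C|=7/2, |I|=7/2
  updated: d(CI,JLZ)=14, d(CI,X)=14
4. join JLZ+X (d=34/3) ⇒ JLXZ; edges |JLZ|=29/12, |X|=17/3
  updated: d(CI,JLXZ)=14
5. join CI+JLXZ (d=14) ⇒ CIJLXZ; edges |CI|=7/2, |JLXZ|=4/3
final tree: ((C:7/2,I:7/2):7/2,(((J:1/2,L:1/2):11/4,Z:13/4):29/12,X:17/3):4/3)
total length: 323/12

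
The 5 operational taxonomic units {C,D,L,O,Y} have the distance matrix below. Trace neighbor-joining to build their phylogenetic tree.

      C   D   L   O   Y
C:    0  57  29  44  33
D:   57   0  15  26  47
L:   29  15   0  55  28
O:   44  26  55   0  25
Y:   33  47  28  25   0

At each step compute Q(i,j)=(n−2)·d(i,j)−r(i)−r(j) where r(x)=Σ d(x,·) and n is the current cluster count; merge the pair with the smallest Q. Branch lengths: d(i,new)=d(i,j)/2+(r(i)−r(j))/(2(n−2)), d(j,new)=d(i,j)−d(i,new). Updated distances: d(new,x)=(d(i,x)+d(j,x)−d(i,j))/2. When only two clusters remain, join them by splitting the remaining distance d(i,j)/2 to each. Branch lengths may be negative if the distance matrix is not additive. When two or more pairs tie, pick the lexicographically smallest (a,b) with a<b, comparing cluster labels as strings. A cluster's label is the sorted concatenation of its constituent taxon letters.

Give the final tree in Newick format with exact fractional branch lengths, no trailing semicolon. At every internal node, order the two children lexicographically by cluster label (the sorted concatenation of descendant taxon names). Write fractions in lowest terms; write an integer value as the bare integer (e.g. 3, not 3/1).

(((C:85/4,(D:21/2,L:9/2):57/4):19/4,O:16):9/2,Y:9/2)

1. join D+L (d=15, Q=-227) ⇒ DL; edges |D|=21/2, |L|=9/2
  updated: d(C,DL)=71/2, d(DL,O)=33, d(DL,Y)=30
2. join C+DL (d=71/2, Q=-140) ⇒ CDL; edges |C|=85/4, |DL|=57/4
  updated: d(CDL,O)=83/4, d(CDL,Y)=55/4
3. join CDL+O (d=83/4, Q=-119/2) ⇒ CDLO; edges |CDL|=19/4, |O|=16
  updated: d(CDLO,Y)=9
4. join CDLO+Y (d=9) ⇒ CDLOY; edges |CDLO|=9/2, |Y|=9/2
final tree: (((C:85/4,(D:21/2,L:9/2):57/4):19/4,O:16):9/2,Y:9/2)
total length: 321/4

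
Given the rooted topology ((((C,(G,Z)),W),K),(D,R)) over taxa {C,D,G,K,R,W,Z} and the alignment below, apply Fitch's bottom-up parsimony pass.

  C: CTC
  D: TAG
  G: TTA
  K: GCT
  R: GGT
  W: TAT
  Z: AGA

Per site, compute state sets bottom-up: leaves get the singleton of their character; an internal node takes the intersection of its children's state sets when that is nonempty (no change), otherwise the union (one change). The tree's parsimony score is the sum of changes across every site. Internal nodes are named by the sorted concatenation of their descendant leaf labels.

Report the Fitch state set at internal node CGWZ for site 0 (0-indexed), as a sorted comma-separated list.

T

GZ@0: {T} ∪ {A} = {A,T} (union, +1)
CGZ@0: {C} ∪ {A,T} = {A,C,T} (union, +1)
CGWZ@0: {A,C,T} ∩ {T} = {T} (intersection, +0)
CGKWZ@0: {T} ∪ {G} = {G,T} (union, +1)
DR@0: {T} ∪ {G} = {G,T} (union, +1)
CDGKRWZ@0: {G,T} ∩ {G,T} = {G,T} (intersection, +0)
GZ@1: {T} ∪ {G} = {G,T} (union, +1)
CGZ@1: {T} ∩ {G,T} = {T} (intersection, +0)
CGWZ@1: {T} ∪ {A} = {A,T} (union, +1)
CGKWZ@1: {A,T} ∪ {C} = {A,C,T} (union, +1)
DR@1: {A} ∪ {G} = {A,G} (union, +1)
CDGKRWZ@1: {A,C,T} ∩ {A,G} = {A} (intersection, +0)
GZ@2: {A} ∩ {A} = {A} (intersection, +0)
CGZ@2: {C} ∪ {A} = {A,C} (union, +1)
CGWZ@2: {A,C} ∪ {T} = {A,C,T} (union, +1)
CGKWZ@2: {A,C,T} ∩ {T} = {T} (intersection, +0)
DR@2: {G} ∪ {T} = {G,T} (union, +1)
CDGKRWZ@2: {T} ∩ {G,T} = {T} (intersection, +0)
per-site changes: [4, 4, 3]; total = 11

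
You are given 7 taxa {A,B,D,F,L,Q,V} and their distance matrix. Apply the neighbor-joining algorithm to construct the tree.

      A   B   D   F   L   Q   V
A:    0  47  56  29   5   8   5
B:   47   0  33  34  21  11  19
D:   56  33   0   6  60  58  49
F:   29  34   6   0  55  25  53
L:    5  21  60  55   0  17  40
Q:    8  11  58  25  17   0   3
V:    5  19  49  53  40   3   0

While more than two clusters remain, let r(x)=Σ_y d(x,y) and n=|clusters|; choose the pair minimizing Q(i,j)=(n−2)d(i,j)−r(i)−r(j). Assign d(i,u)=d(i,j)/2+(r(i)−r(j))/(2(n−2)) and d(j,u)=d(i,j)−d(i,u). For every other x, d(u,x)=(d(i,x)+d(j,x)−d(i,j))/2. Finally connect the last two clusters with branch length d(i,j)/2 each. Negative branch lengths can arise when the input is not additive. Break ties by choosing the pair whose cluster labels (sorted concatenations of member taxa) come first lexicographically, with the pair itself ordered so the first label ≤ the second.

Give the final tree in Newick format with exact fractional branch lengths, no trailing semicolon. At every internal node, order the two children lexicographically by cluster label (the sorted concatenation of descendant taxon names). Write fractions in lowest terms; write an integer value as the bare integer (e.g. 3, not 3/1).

((((A:-13/8,L:53/8):191/16,(B:11/3,(D:9,F:-3):161/6):173/16):25/16,Q:-51/16):99/32,V:99/32)

1. join D+F (d=6, Q=-434) ⇒ DF; edges |D|=9, |F|=-3
  updated: d(A,DF)=79/2, d(B,DF)=61/2, d(DF,L)=109/2, d(DF,Q)=77/2, d(DF,V)=48
2. join A+L (d=5, Q=-222) ⇒ AL; edges |A|=-13/8, |L|=53/8
  updated: d(AL,B)=63/2, d(AL,DF)=89/2, d(AL,Q)=10, d(AL,V)=20
3. join B+DF (d=61/2, Q=-162) ⇒ BDF; edges |B|=11/3, |DF|=161/6
  updated: d(AL,BDF)=91/4, d(BDF,Q)=19/2, d(BDF,V)=73/4
4. join AL+BDF (d=91/4, Q=-231/4) ⇒ ABDFL; edges |AL|=191/16, |BDF|=173/16
  updated: d(ABDFL,Q)=-13/8, d(ABDFL,V)=31/4
5. join ABDFL+Q (d=-13/8, Q=-73/8) ⇒ ABDFLQ; edges |ABDFL|=25/16, |Q|=-51/16
  updated: d(ABDFLQ,V)=99/16
6. join ABDFLQ+V (d=99/16) ⇒ ABDFLQV; edges |ABDFLQ|=99/32, |V|=99/32
final tree: ((((A:-13/8,L:53/8):191/16,(B:11/3,(D:9,F:-3):161/6):173/16):25/16,Q:-51/16):99/32,V:99/32)
total length: 1101/16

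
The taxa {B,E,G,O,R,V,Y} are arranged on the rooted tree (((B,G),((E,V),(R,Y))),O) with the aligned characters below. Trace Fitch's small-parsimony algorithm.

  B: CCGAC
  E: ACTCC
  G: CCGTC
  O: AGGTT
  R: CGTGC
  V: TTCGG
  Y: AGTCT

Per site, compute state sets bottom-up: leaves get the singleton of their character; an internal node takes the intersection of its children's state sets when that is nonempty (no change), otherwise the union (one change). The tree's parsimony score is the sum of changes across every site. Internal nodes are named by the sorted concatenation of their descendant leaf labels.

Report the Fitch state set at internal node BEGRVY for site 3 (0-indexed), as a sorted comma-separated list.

[col 0] BG: children B:{C}, G:{C} ∩→ {C}; cost 0
[col 0] EV: children E:{A}, V:{T} ∪→ {A,T}; cost 1
[col 0] RY: children R:{C}, Y:{A} ∪→ {A,C}; cost 1
[col 0] ERVY: children EV:{A,T}, RY:{A,C} ∩→ {A}; cost 0
[col 0] BEGRVY: children BG:{C}, ERVY:{A} ∪→ {A,C}; cost 1
[col 0] BEGORVY: children BEGRVY:{A,C}, O:{A} ∩→ {A}; cost 0
[col 1] BG: children B:{C}, G:{C} ∩→ {C}; cost 0
[col 1] EV: children E:{C}, V:{T} ∪→ {C,T}; cost 1
[col 1] RY: children R:{G}, Y:{G} ∩→ {G}; cost 0
[col 1] ERVY: children EV:{C,T}, RY:{G} ∪→ {C,G,T}; cost 1
[col 1] BEGRVY: children BG:{C}, ERVY:{C,G,T} ∩→ {C}; cost 0
[col 1] BEGORVY: children BEGRVY:{C}, O:{G} ∪→ {C,G}; cost 1
[col 2] BG: children B:{G}, G:{G} ∩→ {G}; cost 0
[col 2] EV: children E:{T}, V:{C} ∪→ {C,T}; cost 1
[col 2] RY: children R:{T}, Y:{T} ∩→ {T}; cost 0
[col 2] ERVY: children EV:{C,T}, RY:{T} ∩→ {T}; cost 0
[col 2] BEGRVY: children BG:{G}, ERVY:{T} ∪→ {G,T}; cost 1
[col 2] BEGORVY: children BEGRVY:{G,T}, O:{G} ∩→ {G}; cost 0
[col 3] BG: children B:{A}, G:{T} ∪→ {A,T}; cost 1
[col 3] EV: children E:{C}, V:{G} ∪→ {C,G}; cost 1
[col 3] RY: children R:{G}, Y:{C} ∪→ {C,G}; cost 1
[col 3] ERVY: children EV:{C,G}, RY:{C,G} ∩→ {C,G}; cost 0
[col 3] BEGRVY: children BG:{A,T}, ERVY:{C,G} ∪→ {A,C,G,T}; cost 1
[col 3] BEGORVY: children BEGRVY:{A,C,G,T}, O:{T} ∩→ {T}; cost 0
[col 4] BG: children B:{C}, G:{C} ∩→ {C}; cost 0
[col 4] EV: children E:{C}, V:{G} ∪→ {C,G}; cost 1
[col 4] RY: children R:{C}, Y:{T} ∪→ {C,T}; cost 1
[col 4] ERVY: children EV:{C,G}, RY:{C,T} ∩→ {C}; cost 0
[col 4] BEGRVY: children BG:{C}, ERVY:{C} ∩→ {C}; cost 0
[col 4] BEGORVY: children BEGRVY:{C}, O:{T} ∪→ {C,T}; cost 1
per-site changes: [3, 3, 2, 4, 3]; total = 15

A,C,G,T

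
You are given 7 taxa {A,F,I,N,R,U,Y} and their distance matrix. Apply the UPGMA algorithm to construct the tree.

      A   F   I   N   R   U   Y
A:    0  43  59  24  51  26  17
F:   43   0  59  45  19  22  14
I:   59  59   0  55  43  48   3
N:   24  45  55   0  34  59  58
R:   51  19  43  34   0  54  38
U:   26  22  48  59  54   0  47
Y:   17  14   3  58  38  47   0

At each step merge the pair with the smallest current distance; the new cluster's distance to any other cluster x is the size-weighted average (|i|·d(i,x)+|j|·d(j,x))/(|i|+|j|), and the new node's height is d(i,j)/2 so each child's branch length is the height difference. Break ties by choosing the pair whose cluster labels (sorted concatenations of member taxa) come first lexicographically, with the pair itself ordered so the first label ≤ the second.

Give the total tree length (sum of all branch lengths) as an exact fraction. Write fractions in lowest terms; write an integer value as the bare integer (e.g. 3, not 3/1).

1. join I+Y (d=3) ⇒ IY; edges |I|=3/2, |Y|=3/2
  updated: d(A,IY)=38, d(F,IY)=73/2, d(IY,N)=113/2, d(IY,R)=81/2, d(IY,U)=95/2
2. join F+R (d=19) ⇒ FR; edges |F|=19/2, |R|=19/2
  updated: d(A,FR)=47, d(FR,IY)=77/2, d(FR,N)=79/2, d(FR,U)=38
3. join A+N (d=24) ⇒ AN; edges |A|=12, |N|=12
  updated: d(AN,FR)=173/4, d(AN,IY)=189/4, d(AN,U)=85/2
4. join FR+U (d=38) ⇒ FRU; edges |FR|=19/2, |U|=19
  updated: d(AN,FRU)=43, d(FRU,IY)=83/2
5. join FRU+IY (d=83/2) ⇒ FIRUY; edges |FRU|=7/4, |IY|=77/4
  updated: d(AN,FIRUY)=447/10
6. join AN+FIRUY (d=447/10) ⇒ AFINRUY; edges |AN|=207/20, |FIRUY|=8/5
final tree: ((A:12,N:12):207/20,(((F:19/2,R:19/2):19/2,U:19):7/4,(I:3/2,Y:3/2):77/4):8/5)
total length: 2149/20

2149/20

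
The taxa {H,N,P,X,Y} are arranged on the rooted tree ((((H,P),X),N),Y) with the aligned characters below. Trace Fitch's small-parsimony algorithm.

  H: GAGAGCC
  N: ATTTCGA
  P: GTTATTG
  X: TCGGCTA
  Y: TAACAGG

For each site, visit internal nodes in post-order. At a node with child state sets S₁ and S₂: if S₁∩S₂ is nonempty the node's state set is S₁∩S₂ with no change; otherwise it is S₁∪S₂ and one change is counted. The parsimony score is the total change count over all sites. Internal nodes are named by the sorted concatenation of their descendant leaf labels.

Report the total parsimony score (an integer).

HP@0: {G} ∩ {G} = {G} (intersection, +0)
HPX@0: {G} ∪ {T} = {G,T} (union, +1)
HNPX@0: {G,T} ∪ {A} = {A,G,T} (union, +1)
HNPXY@0: {A,G,T} ∩ {T} = {T} (intersection, +0)
HP@1: {A} ∪ {T} = {A,T} (union, +1)
HPX@1: {A,T} ∪ {C} = {A,C,T} (union, +1)
HNPX@1: {A,C,T} ∩ {T} = {T} (intersection, +0)
HNPXY@1: {T} ∪ {A} = {A,T} (union, +1)
HP@2: {G} ∪ {T} = {G,T} (union, +1)
HPX@2: {G,T} ∩ {G} = {G} (intersection, +0)
HNPX@2: {G} ∪ {T} = {G,T} (union, +1)
HNPXY@2: {G,T} ∪ {A} = {A,G,T} (union, +1)
HP@3: {A} ∩ {A} = {A} (intersection, +0)
HPX@3: {A} ∪ {G} = {A,G} (union, +1)
HNPX@3: {A,G} ∪ {T} = {A,G,T} (union, +1)
HNPXY@3: {A,G,T} ∪ {C} = {A,C,G,T} (union, +1)
HP@4: {G} ∪ {T} = {G,T} (union, +1)
HPX@4: {G,T} ∪ {C} = {C,G,T} (union, +1)
HNPX@4: {C,G,T} ∩ {C} = {C} (intersection, +0)
HNPXY@4: {C} ∪ {A} = {A,C} (union, +1)
HP@5: {C} ∪ {T} = {C,T} (union, +1)
HPX@5: {C,T} ∩ {T} = {T} (intersection, +0)
HNPX@5: {T} ∪ {G} = {G,T} (union, +1)
HNPXY@5: {G,T} ∩ {G} = {G} (intersection, +0)
HP@6: {C} ∪ {G} = {C,G} (union, +1)
HPX@6: {C,G} ∪ {A} = {A,C,G} (union, +1)
HNPX@6: {A,C,G} ∩ {A} = {A} (intersection, +0)
HNPXY@6: {A} ∪ {G} = {A,G} (union, +1)
per-site changes: [2, 3, 3, 3, 3, 2, 3]; total = 19

19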